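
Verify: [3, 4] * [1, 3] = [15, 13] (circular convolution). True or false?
Recompute circular convolution of [3, 4] and [1, 3]: y[0] = 3×1 + 4×3 = 15; y[1] = 3×3 + 4×1 = 13 → [15, 13]. Given [15, 13] matches, so answer: Yes

Yes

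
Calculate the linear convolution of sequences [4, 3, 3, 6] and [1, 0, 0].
y[0] = 4×1 = 4; y[1] = 4×0 + 3×1 = 3; y[2] = 4×0 + 3×0 + 3×1 = 3; y[3] = 3×0 + 3×0 + 6×1 = 6; y[4] = 3×0 + 6×0 = 0; y[5] = 6×0 = 0

[4, 3, 3, 6, 0, 0]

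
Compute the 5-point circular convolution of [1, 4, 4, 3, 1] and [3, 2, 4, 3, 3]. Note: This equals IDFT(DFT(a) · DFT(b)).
Either evaluate y[k] = Σ_j a[j]·b[(k-j) mod 5] directly, or use IDFT(DFT(a) · DFT(b)). y[0] = 1×3 + 4×3 + 4×3 + 3×4 + 1×2 = 41; y[1] = 1×2 + 4×3 + 4×3 + 3×3 + 1×4 = 39; y[2] = 1×4 + 4×2 + 4×3 + 3×3 + 1×3 = 36; y[3] = 1×3 + 4×4 + 4×2 + 3×3 + 1×3 = 39; y[4] = 1×3 + 4×3 + 4×4 + 3×2 + 1×3 = 40. Result: [41, 39, 36, 39, 40]

[41, 39, 36, 39, 40]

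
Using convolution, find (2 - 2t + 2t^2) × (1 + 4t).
Ascending coefficients: a = [2, -2, 2], b = [1, 4]. c[0] = 2×1 = 2; c[1] = 2×4 + -2×1 = 6; c[2] = -2×4 + 2×1 = -6; c[3] = 2×4 = 8. Result coefficients: [2, 6, -6, 8] → 2 + 6t - 6t^2 + 8t^3

2 + 6t - 6t^2 + 8t^3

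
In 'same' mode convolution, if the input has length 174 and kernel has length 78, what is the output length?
'Same' mode returns an output with the same length as the input: 174

174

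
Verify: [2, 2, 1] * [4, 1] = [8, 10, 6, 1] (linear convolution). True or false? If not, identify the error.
Recompute linear convolution of [2, 2, 1] and [4, 1]: y[0] = 2×4 = 8; y[1] = 2×1 + 2×4 = 10; y[2] = 2×1 + 1×4 = 6; y[3] = 1×1 = 1 → [8, 10, 6, 1]. Given [8, 10, 6, 1] matches, so answer: Yes

Yes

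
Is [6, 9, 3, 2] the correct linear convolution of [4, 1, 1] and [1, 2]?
Recompute linear convolution of [4, 1, 1] and [1, 2]: y[0] = 4×1 = 4; y[1] = 4×2 + 1×1 = 9; y[2] = 1×2 + 1×1 = 3; y[3] = 1×2 = 2 → [4, 9, 3, 2]. Compare to given [6, 9, 3, 2]: they differ at index 0: given 6, correct 4, so answer: No

No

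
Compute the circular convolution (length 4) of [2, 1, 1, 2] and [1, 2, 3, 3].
Use y[k] = Σ_j s[j]·t[(k-j) mod 4]. y[0] = 2×1 + 1×3 + 1×3 + 2×2 = 12; y[1] = 2×2 + 1×1 + 1×3 + 2×3 = 14; y[2] = 2×3 + 1×2 + 1×1 + 2×3 = 15; y[3] = 2×3 + 1×3 + 1×2 + 2×1 = 13. Result: [12, 14, 15, 13]

[12, 14, 15, 13]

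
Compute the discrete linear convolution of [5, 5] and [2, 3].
y[0] = 5×2 = 10; y[1] = 5×3 + 5×2 = 25; y[2] = 5×3 = 15

[10, 25, 15]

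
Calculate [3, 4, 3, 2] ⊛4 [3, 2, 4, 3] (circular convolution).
Use y[k] = Σ_j u[j]·v[(k-j) mod 4]. y[0] = 3×3 + 4×3 + 3×4 + 2×2 = 37; y[1] = 3×2 + 4×3 + 3×3 + 2×4 = 35; y[2] = 3×4 + 4×2 + 3×3 + 2×3 = 35; y[3] = 3×3 + 4×4 + 3×2 + 2×3 = 37. Result: [37, 35, 35, 37]

[37, 35, 35, 37]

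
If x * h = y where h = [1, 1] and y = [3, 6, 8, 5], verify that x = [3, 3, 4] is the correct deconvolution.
Forward-compute [3, 3, 4] * [1, 1]: y[0] = 3×1 = 3; y[1] = 3×1 + 3×1 = 6; y[2] = 3×1 + 4×1 = 7; y[3] = 4×1 = 4 → [3, 6, 7, 4]. Does not match given y = [3, 6, 8, 5].

Not verified. [3, 3, 4] * [1, 1] = [3, 6, 7, 4], which differs from [3, 6, 8, 5] at index 2.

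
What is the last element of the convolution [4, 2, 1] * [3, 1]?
Use y[k] = Σ_i a[i]·b[k-i] at k=3. y[3] = 1×1 = 1

1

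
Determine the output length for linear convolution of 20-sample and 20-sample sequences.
Linear/full convolution length: m + n - 1 = 20 + 20 - 1 = 39

39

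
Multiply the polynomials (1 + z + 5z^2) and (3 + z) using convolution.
Ascending coefficients: a = [1, 1, 5], b = [3, 1]. c[0] = 1×3 = 3; c[1] = 1×1 + 1×3 = 4; c[2] = 1×1 + 5×3 = 16; c[3] = 5×1 = 5. Result coefficients: [3, 4, 16, 5] → 3 + 4z + 16z^2 + 5z^3

3 + 4z + 16z^2 + 5z^3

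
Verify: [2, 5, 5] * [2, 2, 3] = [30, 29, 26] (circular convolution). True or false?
Recompute circular convolution of [2, 5, 5] and [2, 2, 3]: y[0] = 2×2 + 5×3 + 5×2 = 29; y[1] = 2×2 + 5×2 + 5×3 = 29; y[2] = 2×3 + 5×2 + 5×2 = 26 → [29, 29, 26]. Compare to given [30, 29, 26]: they differ at index 0: given 30, correct 29, so answer: No

No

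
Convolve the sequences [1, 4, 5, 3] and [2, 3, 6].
y[0] = 1×2 = 2; y[1] = 1×3 + 4×2 = 11; y[2] = 1×6 + 4×3 + 5×2 = 28; y[3] = 4×6 + 5×3 + 3×2 = 45; y[4] = 5×6 + 3×3 = 39; y[5] = 3×6 = 18

[2, 11, 28, 45, 39, 18]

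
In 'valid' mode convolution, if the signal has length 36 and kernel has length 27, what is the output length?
'Valid' mode counts only positions where the kernel fully overlaps the signal: m - n + 1 = 36 - 27 + 1 = 10

10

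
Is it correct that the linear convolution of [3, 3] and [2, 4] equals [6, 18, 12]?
Recompute linear convolution of [3, 3] and [2, 4]: y[0] = 3×2 = 6; y[1] = 3×4 + 3×2 = 18; y[2] = 3×4 = 12 → [6, 18, 12]. Given [6, 18, 12] matches, so answer: Yes

Yes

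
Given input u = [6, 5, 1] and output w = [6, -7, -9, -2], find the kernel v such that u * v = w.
Output length 4 = len(u) + len(v) - 1 ⇒ len(v) = 2. Solve v forward using v[k] = (w[k] - Σ_{i≥1} u[i]·v[k-i]) / u[0]: v[0] = w[0] / u[0] = 6 / 6 = 1; v[1] = (w[1] - 5×1) / u[0] = (-7 - 5×1) / 6 = -2. So v = [1, -2]. Forward-check [6, 5, 1] * [1, -2]: w[0] = 6×1 = 6; w[1] = 6×-2 + 5×1 = -7; w[2] = 5×-2 + 1×1 = -9; w[3] = 1×-2 = -2 → [6, -7, -9, -2] ✓

[1, -2]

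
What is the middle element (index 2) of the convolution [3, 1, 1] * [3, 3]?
Use y[k] = Σ_i a[i]·b[k-i] at k=2. y[2] = 1×3 + 1×3 = 6

6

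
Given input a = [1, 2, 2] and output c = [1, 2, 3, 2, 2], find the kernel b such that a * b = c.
Output length 5 = len(a) + len(b) - 1 ⇒ len(b) = 3. Solve b forward using b[k] = (c[k] - Σ_{i≥1} a[i]·b[k-i]) / a[0]: b[0] = c[0] / a[0] = 1 / 1 = 1; b[1] = (c[1] - 2×1) / a[0] = (2 - 2×1) / 1 = 0; b[2] = (c[2] - 2×0 - 2×1) / a[0] = (3 - 2×0 - 2×1) / 1 = 1. So b = [1, 0, 1]. Forward-check [1, 2, 2] * [1, 0, 1]: c[0] = 1×1 = 1; c[1] = 1×0 + 2×1 = 2; c[2] = 1×1 + 2×0 + 2×1 = 3; c[3] = 2×1 + 2×0 = 2; c[4] = 2×1 = 2 → [1, 2, 3, 2, 2] ✓

[1, 0, 1]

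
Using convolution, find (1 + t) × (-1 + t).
Ascending coefficients: a = [1, 1], b = [-1, 1]. c[0] = 1×-1 = -1; c[1] = 1×1 + 1×-1 = 0; c[2] = 1×1 = 1. Result coefficients: [-1, 0, 1] → -1 + t^2

-1 + t^2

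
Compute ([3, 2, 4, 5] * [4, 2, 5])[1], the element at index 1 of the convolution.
Use y[k] = Σ_i a[i]·b[k-i] at k=1. y[1] = 3×2 + 2×4 = 14

14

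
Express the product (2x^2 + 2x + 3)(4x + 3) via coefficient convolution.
Ascending coefficients: a = [3, 2, 2], b = [3, 4]. c[0] = 3×3 = 9; c[1] = 3×4 + 2×3 = 18; c[2] = 2×4 + 2×3 = 14; c[3] = 2×4 = 8. Result coefficients: [9, 18, 14, 8] → 8x^3 + 14x^2 + 18x + 9

8x^3 + 14x^2 + 18x + 9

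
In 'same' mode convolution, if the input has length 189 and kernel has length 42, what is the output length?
'Same' mode returns an output with the same length as the input: 189

189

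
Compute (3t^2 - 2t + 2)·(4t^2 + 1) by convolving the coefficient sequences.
Ascending coefficients: a = [2, -2, 3], b = [1, 0, 4]. c[0] = 2×1 = 2; c[1] = 2×0 + -2×1 = -2; c[2] = 2×4 + -2×0 + 3×1 = 11; c[3] = -2×4 + 3×0 = -8; c[4] = 3×4 = 12. Result coefficients: [2, -2, 11, -8, 12] → 12t^4 - 8t^3 + 11t^2 - 2t + 2

12t^4 - 8t^3 + 11t^2 - 2t + 2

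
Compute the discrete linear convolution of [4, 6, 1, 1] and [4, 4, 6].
y[0] = 4×4 = 16; y[1] = 4×4 + 6×4 = 40; y[2] = 4×6 + 6×4 + 1×4 = 52; y[3] = 6×6 + 1×4 + 1×4 = 44; y[4] = 1×6 + 1×4 = 10; y[5] = 1×6 = 6

[16, 40, 52, 44, 10, 6]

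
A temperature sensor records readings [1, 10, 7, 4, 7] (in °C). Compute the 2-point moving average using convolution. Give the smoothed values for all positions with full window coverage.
2-point moving average kernel = [1, 1]. Apply in 'valid' mode (full window coverage): avg[0] = (1 + 10) / 2 = 5.5; avg[1] = (10 + 7) / 2 = 8.5; avg[2] = (7 + 4) / 2 = 5.5; avg[3] = (4 + 7) / 2 = 5.5. Smoothed values: [5.5, 8.5, 5.5, 5.5]

[5.5, 8.5, 5.5, 5.5]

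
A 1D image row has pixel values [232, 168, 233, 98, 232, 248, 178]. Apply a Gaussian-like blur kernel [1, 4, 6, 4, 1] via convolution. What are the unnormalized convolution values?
Convolve image row [232, 168, 233, 98, 232, 248, 178] with kernel [1, 4, 6, 4, 1]: y[0] = 232×1 = 232; y[1] = 232×4 + 168×1 = 1096; y[2] = 232×6 + 168×4 + 233×1 = 2297; y[3] = 232×4 + 168×6 + 233×4 + 98×1 = 2966; y[4] = 232×1 + 168×4 + 233×6 + 98×4 + 232×1 = 2926; y[5] = 168×1 + 233×4 + 98×6 + 232×4 + 248×1 = 2864; y[6] = 233×1 + 98×4 + 232×6 + 248×4 + 178×1 = 3187; y[7] = 98×1 + 232×4 + 248×6 + 178×4 = 3226; y[8] = 232×1 + 248×4 + 178×6 = 2292; y[9] = 248×1 + 178×4 = 960; y[10] = 178×1 = 178 → [232, 1096, 2297, 2966, 2926, 2864, 3187, 3226, 2292, 960, 178]. Normalization factor = sum(kernel) = 16.

[232, 1096, 2297, 2966, 2926, 2864, 3187, 3226, 2292, 960, 178]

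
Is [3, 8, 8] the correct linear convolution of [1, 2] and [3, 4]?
Recompute linear convolution of [1, 2] and [3, 4]: y[0] = 1×3 = 3; y[1] = 1×4 + 2×3 = 10; y[2] = 2×4 = 8 → [3, 10, 8]. Compare to given [3, 8, 8]: they differ at index 1: given 8, correct 10, so answer: No

No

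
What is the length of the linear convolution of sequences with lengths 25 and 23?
Linear/full convolution length: m + n - 1 = 25 + 23 - 1 = 47

47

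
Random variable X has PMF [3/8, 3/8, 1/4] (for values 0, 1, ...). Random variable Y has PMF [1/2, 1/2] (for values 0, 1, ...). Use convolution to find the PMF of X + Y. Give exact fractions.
P(X+Y=k) = Σ_i P(X=i)·P(Y=k-i) — a convolution of [3/8, 3/8, 1/4] and [1/2, 1/2]. P(X+Y=0) = (3/8)×(1/2) = 3/16; P(X+Y=1) = (3/8)×(1/2) + (3/8)×(1/2) = 3/16 + 3/16 = 3/8; P(X+Y=2) = (3/8)×(1/2) + (1/4)×(1/2) = 3/16 + 1/8 = 5/16; P(X+Y=3) = (1/4)×(1/2) = 1/8. PMF: [3/16, 3/8, 5/16, 1/8] (sums to 1 ✓)

[3/16, 3/8, 5/16, 1/8]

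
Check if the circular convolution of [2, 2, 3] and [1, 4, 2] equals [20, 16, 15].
Recompute circular convolution of [2, 2, 3] and [1, 4, 2]: y[0] = 2×1 + 2×2 + 3×4 = 18; y[1] = 2×4 + 2×1 + 3×2 = 16; y[2] = 2×2 + 2×4 + 3×1 = 15 → [18, 16, 15]. Compare to given [20, 16, 15]: they differ at index 0: given 20, correct 18, so answer: No

No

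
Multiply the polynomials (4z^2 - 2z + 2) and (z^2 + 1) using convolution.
Ascending coefficients: a = [2, -2, 4], b = [1, 0, 1]. c[0] = 2×1 = 2; c[1] = 2×0 + -2×1 = -2; c[2] = 2×1 + -2×0 + 4×1 = 6; c[3] = -2×1 + 4×0 = -2; c[4] = 4×1 = 4. Result coefficients: [2, -2, 6, -2, 4] → 4z^4 - 2z^3 + 6z^2 - 2z + 2

4z^4 - 2z^3 + 6z^2 - 2z + 2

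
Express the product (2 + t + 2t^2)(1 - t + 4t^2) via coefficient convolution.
Ascending coefficients: a = [2, 1, 2], b = [1, -1, 4]. c[0] = 2×1 = 2; c[1] = 2×-1 + 1×1 = -1; c[2] = 2×4 + 1×-1 + 2×1 = 9; c[3] = 1×4 + 2×-1 = 2; c[4] = 2×4 = 8. Result coefficients: [2, -1, 9, 2, 8] → 2 - t + 9t^2 + 2t^3 + 8t^4

2 - t + 9t^2 + 2t^3 + 8t^4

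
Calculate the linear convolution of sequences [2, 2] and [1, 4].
y[0] = 2×1 = 2; y[1] = 2×4 + 2×1 = 10; y[2] = 2×4 = 8

[2, 10, 8]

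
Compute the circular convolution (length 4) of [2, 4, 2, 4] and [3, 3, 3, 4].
Use y[k] = Σ_j f[j]·g[(k-j) mod 4]. y[0] = 2×3 + 4×4 + 2×3 + 4×3 = 40; y[1] = 2×3 + 4×3 + 2×4 + 4×3 = 38; y[2] = 2×3 + 4×3 + 2×3 + 4×4 = 40; y[3] = 2×4 + 4×3 + 2×3 + 4×3 = 38. Result: [40, 38, 40, 38]

[40, 38, 40, 38]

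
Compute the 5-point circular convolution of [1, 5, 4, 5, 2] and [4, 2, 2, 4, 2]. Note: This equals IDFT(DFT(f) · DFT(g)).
Either evaluate y[k] = Σ_j f[j]·g[(k-j) mod 5] directly, or use IDFT(DFT(f) · DFT(g)). y[0] = 1×4 + 5×2 + 4×4 + 5×2 + 2×2 = 44; y[1] = 1×2 + 5×4 + 4×2 + 5×4 + 2×2 = 54; y[2] = 1×2 + 5×2 + 4×4 + 5×2 + 2×4 = 46; y[3] = 1×4 + 5×2 + 4×2 + 5×4 + 2×2 = 46; y[4] = 1×2 + 5×4 + 4×2 + 5×2 + 2×4 = 48. Result: [44, 54, 46, 46, 48]

[44, 54, 46, 46, 48]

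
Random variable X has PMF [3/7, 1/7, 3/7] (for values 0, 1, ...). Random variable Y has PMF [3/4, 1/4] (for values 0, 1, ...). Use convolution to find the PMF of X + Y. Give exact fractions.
P(X+Y=k) = Σ_i P(X=i)·P(Y=k-i) — a convolution of [3/7, 1/7, 3/7] and [3/4, 1/4]. P(X+Y=0) = (3/7)×(3/4) = 9/28; P(X+Y=1) = (3/7)×(1/4) + (1/7)×(3/4) = 3/28 + 3/28 = 3/14; P(X+Y=2) = (1/7)×(1/4) + (3/7)×(3/4) = 1/28 + 9/28 = 5/14; P(X+Y=3) = (3/7)×(1/4) = 3/28. PMF: [9/28, 3/14, 5/14, 3/28] (sums to 1 ✓)

[9/28, 3/14, 5/14, 3/28]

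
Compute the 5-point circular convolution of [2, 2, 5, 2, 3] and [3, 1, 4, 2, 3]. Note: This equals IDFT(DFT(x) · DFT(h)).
Either evaluate y[k] = Σ_j x[j]·h[(k-j) mod 5] directly, or use IDFT(DFT(x) · DFT(h)). y[0] = 2×3 + 2×3 + 5×2 + 2×4 + 3×1 = 33; y[1] = 2×1 + 2×3 + 5×3 + 2×2 + 3×4 = 39; y[2] = 2×4 + 2×1 + 5×3 + 2×3 + 3×2 = 37; y[3] = 2×2 + 2×4 + 5×1 + 2×3 + 3×3 = 32; y[4] = 2×3 + 2×2 + 5×4 + 2×1 + 3×3 = 41. Result: [33, 39, 37, 32, 41]

[33, 39, 37, 32, 41]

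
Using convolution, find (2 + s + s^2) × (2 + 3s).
Ascending coefficients: a = [2, 1, 1], b = [2, 3]. c[0] = 2×2 = 4; c[1] = 2×3 + 1×2 = 8; c[2] = 1×3 + 1×2 = 5; c[3] = 1×3 = 3. Result coefficients: [4, 8, 5, 3] → 4 + 8s + 5s^2 + 3s^3

4 + 8s + 5s^2 + 3s^3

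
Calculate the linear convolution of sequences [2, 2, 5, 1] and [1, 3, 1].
y[0] = 2×1 = 2; y[1] = 2×3 + 2×1 = 8; y[2] = 2×1 + 2×3 + 5×1 = 13; y[3] = 2×1 + 5×3 + 1×1 = 18; y[4] = 5×1 + 1×3 = 8; y[5] = 1×1 = 1

[2, 8, 13, 18, 8, 1]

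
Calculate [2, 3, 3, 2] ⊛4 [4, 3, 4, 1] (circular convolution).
Use y[k] = Σ_j a[j]·b[(k-j) mod 4]. y[0] = 2×4 + 3×1 + 3×4 + 2×3 = 29; y[1] = 2×3 + 3×4 + 3×1 + 2×4 = 29; y[2] = 2×4 + 3×3 + 3×4 + 2×1 = 31; y[3] = 2×1 + 3×4 + 3×3 + 2×4 = 31. Result: [29, 29, 31, 31]

[29, 29, 31, 31]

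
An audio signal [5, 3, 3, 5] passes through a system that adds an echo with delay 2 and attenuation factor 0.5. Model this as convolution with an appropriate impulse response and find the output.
Direct-path + delayed-attenuated-path model → impulse response h = [1, 0, 0.5] (1 at lag 0, 0.5 at lag 2). Output y[n] = x[n] + 0.5·x[n - 2] (with x[n] = 0 outside 0..3): y[0] = 5 + 0.5×0 = 5; y[1] = 3 + 0.5×0 = 3; y[2] = 3 + 0.5×5 = 5.5; y[3] = 5 + 0.5×3 = 6.5; y[4] = 0 + 0.5×3 = 1.5; y[5] = 0 + 0.5×5 = 2.5. So y = [5, 3, 5.5, 6.5, 1.5, 2.5]

[5, 3, 5.5, 6.5, 1.5, 2.5]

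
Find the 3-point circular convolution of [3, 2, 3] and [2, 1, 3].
Use y[k] = Σ_j u[j]·v[(k-j) mod 3]. y[0] = 3×2 + 2×3 + 3×1 = 15; y[1] = 3×1 + 2×2 + 3×3 = 16; y[2] = 3×3 + 2×1 + 3×2 = 17. Result: [15, 16, 17]

[15, 16, 17]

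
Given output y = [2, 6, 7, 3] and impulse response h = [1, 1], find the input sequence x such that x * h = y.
Deconvolve y=[2, 6, 7, 3] by h=[1, 1]. Since h[0]=1, solve forward: x[0] = y[0] / 1 = 2; x[1] = (y[1] - 2×1) / 1 = 4; x[2] = (y[2] - 4×1) / 1 = 3. So x = [2, 4, 3]. Check by forward convolution: y[0] = 2×1 = 2; y[1] = 2×1 + 4×1 = 6; y[2] = 4×1 + 3×1 = 7; y[3] = 3×1 = 3

[2, 4, 3]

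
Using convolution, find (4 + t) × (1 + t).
Ascending coefficients: a = [4, 1], b = [1, 1]. c[0] = 4×1 = 4; c[1] = 4×1 + 1×1 = 5; c[2] = 1×1 = 1. Result coefficients: [4, 5, 1] → 4 + 5t + t^2

4 + 5t + t^2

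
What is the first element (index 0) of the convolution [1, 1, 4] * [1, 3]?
Use y[k] = Σ_i a[i]·b[k-i] at k=0. y[0] = 1×1 = 1

1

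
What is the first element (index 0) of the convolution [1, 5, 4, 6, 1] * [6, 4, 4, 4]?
Use y[k] = Σ_i a[i]·b[k-i] at k=0. y[0] = 1×6 = 6

6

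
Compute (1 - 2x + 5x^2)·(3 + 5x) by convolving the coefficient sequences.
Ascending coefficients: a = [1, -2, 5], b = [3, 5]. c[0] = 1×3 = 3; c[1] = 1×5 + -2×3 = -1; c[2] = -2×5 + 5×3 = 5; c[3] = 5×5 = 25. Result coefficients: [3, -1, 5, 25] → 3 - x + 5x^2 + 25x^3

3 - x + 5x^2 + 25x^3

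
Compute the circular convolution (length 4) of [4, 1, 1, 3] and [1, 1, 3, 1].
Use y[k] = Σ_j u[j]·v[(k-j) mod 4]. y[0] = 4×1 + 1×1 + 1×3 + 3×1 = 11; y[1] = 4×1 + 1×1 + 1×1 + 3×3 = 15; y[2] = 4×3 + 1×1 + 1×1 + 3×1 = 17; y[3] = 4×1 + 1×3 + 1×1 + 3×1 = 11. Result: [11, 15, 17, 11]

[11, 15, 17, 11]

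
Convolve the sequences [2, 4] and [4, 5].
y[0] = 2×4 = 8; y[1] = 2×5 + 4×4 = 26; y[2] = 4×5 = 20

[8, 26, 20]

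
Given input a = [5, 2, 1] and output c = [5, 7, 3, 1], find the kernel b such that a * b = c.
Output length 4 = len(a) + len(b) - 1 ⇒ len(b) = 2. Solve b forward using b[k] = (c[k] - Σ_{i≥1} a[i]·b[k-i]) / a[0]: b[0] = c[0] / a[0] = 5 / 5 = 1; b[1] = (c[1] - 2×1) / a[0] = (7 - 2×1) / 5 = 1. So b = [1, 1]. Forward-check [5, 2, 1] * [1, 1]: c[0] = 5×1 = 5; c[1] = 5×1 + 2×1 = 7; c[2] = 2×1 + 1×1 = 3; c[3] = 1×1 = 1 → [5, 7, 3, 1] ✓

[1, 1]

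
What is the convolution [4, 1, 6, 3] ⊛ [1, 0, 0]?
y[0] = 4×1 = 4; y[1] = 4×0 + 1×1 = 1; y[2] = 4×0 + 1×0 + 6×1 = 6; y[3] = 1×0 + 6×0 + 3×1 = 3; y[4] = 6×0 + 3×0 = 0; y[5] = 3×0 = 0

[4, 1, 6, 3, 0, 0]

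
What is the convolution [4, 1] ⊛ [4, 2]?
y[0] = 4×4 = 16; y[1] = 4×2 + 1×4 = 12; y[2] = 1×2 = 2

[16, 12, 2]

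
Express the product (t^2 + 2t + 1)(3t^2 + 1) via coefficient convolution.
Ascending coefficients: a = [1, 2, 1], b = [1, 0, 3]. c[0] = 1×1 = 1; c[1] = 1×0 + 2×1 = 2; c[2] = 1×3 + 2×0 + 1×1 = 4; c[3] = 2×3 + 1×0 = 6; c[4] = 1×3 = 3. Result coefficients: [1, 2, 4, 6, 3] → 3t^4 + 6t^3 + 4t^2 + 2t + 1

3t^4 + 6t^3 + 4t^2 + 2t + 1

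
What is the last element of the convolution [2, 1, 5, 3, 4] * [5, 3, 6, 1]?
Use y[k] = Σ_i a[i]·b[k-i] at k=7. y[7] = 4×1 = 4

4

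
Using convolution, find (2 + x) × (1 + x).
Ascending coefficients: a = [2, 1], b = [1, 1]. c[0] = 2×1 = 2; c[1] = 2×1 + 1×1 = 3; c[2] = 1×1 = 1. Result coefficients: [2, 3, 1] → 2 + 3x + x^2

2 + 3x + x^2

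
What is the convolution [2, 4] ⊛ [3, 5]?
y[0] = 2×3 = 6; y[1] = 2×5 + 4×3 = 22; y[2] = 4×5 = 20

[6, 22, 20]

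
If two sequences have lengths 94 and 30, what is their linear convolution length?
Linear/full convolution length: m + n - 1 = 94 + 30 - 1 = 123

123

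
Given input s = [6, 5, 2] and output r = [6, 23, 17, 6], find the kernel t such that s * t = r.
Output length 4 = len(s) + len(t) - 1 ⇒ len(t) = 2. Solve t forward using t[k] = (r[k] - Σ_{i≥1} s[i]·t[k-i]) / s[0]: t[0] = r[0] / s[0] = 6 / 6 = 1; t[1] = (r[1] - 5×1) / s[0] = (23 - 5×1) / 6 = 3. So t = [1, 3]. Forward-check [6, 5, 2] * [1, 3]: r[0] = 6×1 = 6; r[1] = 6×3 + 5×1 = 23; r[2] = 5×3 + 2×1 = 17; r[3] = 2×3 = 6 → [6, 23, 17, 6] ✓

[1, 3]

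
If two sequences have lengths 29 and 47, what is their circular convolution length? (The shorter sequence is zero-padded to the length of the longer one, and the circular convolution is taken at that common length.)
Circular convolution (zero-padding the shorter input) has length max(m, n) = max(29, 47) = 47

47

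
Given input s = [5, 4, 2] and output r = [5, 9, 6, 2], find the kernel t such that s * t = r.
Output length 4 = len(s) + len(t) - 1 ⇒ len(t) = 2. Solve t forward using t[k] = (r[k] - Σ_{i≥1} s[i]·t[k-i]) / s[0]: t[0] = r[0] / s[0] = 5 / 5 = 1; t[1] = (r[1] - 4×1) / s[0] = (9 - 4×1) / 5 = 1. So t = [1, 1]. Forward-check [5, 4, 2] * [1, 1]: r[0] = 5×1 = 5; r[1] = 5×1 + 4×1 = 9; r[2] = 4×1 + 2×1 = 6; r[3] = 2×1 = 2 → [5, 9, 6, 2] ✓

[1, 1]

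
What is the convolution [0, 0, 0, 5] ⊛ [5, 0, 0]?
y[0] = 0×5 = 0; y[1] = 0×0 + 0×5 = 0; y[2] = 0×0 + 0×0 + 0×5 = 0; y[3] = 0×0 + 0×0 + 5×5 = 25; y[4] = 0×0 + 5×0 = 0; y[5] = 5×0 = 0

[0, 0, 0, 25, 0, 0]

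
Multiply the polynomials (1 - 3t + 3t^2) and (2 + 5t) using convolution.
Ascending coefficients: a = [1, -3, 3], b = [2, 5]. c[0] = 1×2 = 2; c[1] = 1×5 + -3×2 = -1; c[2] = -3×5 + 3×2 = -9; c[3] = 3×5 = 15. Result coefficients: [2, -1, -9, 15] → 2 - t - 9t^2 + 15t^3

2 - t - 9t^2 + 15t^3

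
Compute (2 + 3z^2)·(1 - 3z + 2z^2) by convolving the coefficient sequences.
Ascending coefficients: a = [2, 0, 3], b = [1, -3, 2]. c[0] = 2×1 = 2; c[1] = 2×-3 + 0×1 = -6; c[2] = 2×2 + 0×-3 + 3×1 = 7; c[3] = 0×2 + 3×-3 = -9; c[4] = 3×2 = 6. Result coefficients: [2, -6, 7, -9, 6] → 2 - 6z + 7z^2 - 9z^3 + 6z^4

2 - 6z + 7z^2 - 9z^3 + 6z^4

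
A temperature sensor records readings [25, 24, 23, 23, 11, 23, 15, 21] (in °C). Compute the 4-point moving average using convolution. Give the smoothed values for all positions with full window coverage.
4-point moving average kernel = [1, 1, 1, 1]. Apply in 'valid' mode (full window coverage): avg[0] = (25 + 24 + 23 + 23) / 4 = 23.75; avg[1] = (24 + 23 + 23 + 11) / 4 = 20.25; avg[2] = (23 + 23 + 11 + 23) / 4 = 20.0; avg[3] = (23 + 11 + 23 + 15) / 4 = 18.0; avg[4] = (11 + 23 + 15 + 21) / 4 = 17.5. Smoothed values: [23.75, 20.25, 20.0, 18.0, 17.5]

[23.75, 20.25, 20.0, 18.0, 17.5]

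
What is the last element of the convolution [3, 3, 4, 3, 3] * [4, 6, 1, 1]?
Use y[k] = Σ_i a[i]·b[k-i] at k=7. y[7] = 3×1 = 3

3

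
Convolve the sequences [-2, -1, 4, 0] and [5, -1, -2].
y[0] = -2×5 = -10; y[1] = -2×-1 + -1×5 = -3; y[2] = -2×-2 + -1×-1 + 4×5 = 25; y[3] = -1×-2 + 4×-1 + 0×5 = -2; y[4] = 4×-2 + 0×-1 = -8; y[5] = 0×-2 = 0

[-10, -3, 25, -2, -8, 0]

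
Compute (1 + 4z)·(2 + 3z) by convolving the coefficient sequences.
Ascending coefficients: a = [1, 4], b = [2, 3]. c[0] = 1×2 = 2; c[1] = 1×3 + 4×2 = 11; c[2] = 4×3 = 12. Result coefficients: [2, 11, 12] → 2 + 11z + 12z^2

2 + 11z + 12z^2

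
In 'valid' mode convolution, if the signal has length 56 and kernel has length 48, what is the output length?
'Valid' mode counts only positions where the kernel fully overlaps the signal: m - n + 1 = 56 - 48 + 1 = 9

9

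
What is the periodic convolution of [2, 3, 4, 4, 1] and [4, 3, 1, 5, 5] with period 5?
Use y[k] = Σ_j s[j]·t[(k-j) mod 5]. y[0] = 2×4 + 3×5 + 4×5 + 4×1 + 1×3 = 50; y[1] = 2×3 + 3×4 + 4×5 + 4×5 + 1×1 = 59; y[2] = 2×1 + 3×3 + 4×4 + 4×5 + 1×5 = 52; y[3] = 2×5 + 3×1 + 4×3 + 4×4 + 1×5 = 46; y[4] = 2×5 + 3×5 + 4×1 + 4×3 + 1×4 = 45. Result: [50, 59, 52, 46, 45]

[50, 59, 52, 46, 45]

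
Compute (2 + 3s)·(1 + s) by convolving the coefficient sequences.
Ascending coefficients: a = [2, 3], b = [1, 1]. c[0] = 2×1 = 2; c[1] = 2×1 + 3×1 = 5; c[2] = 3×1 = 3. Result coefficients: [2, 5, 3] → 2 + 5s + 3s^2

2 + 5s + 3s^2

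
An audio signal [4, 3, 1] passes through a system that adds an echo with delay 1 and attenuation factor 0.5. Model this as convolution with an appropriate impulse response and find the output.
Direct-path + delayed-attenuated-path model → impulse response h = [1, 0.5] (1 at lag 0, 0.5 at lag 1). Output y[n] = x[n] + 0.5·x[n - 1] (with x[n] = 0 outside 0..2): y[0] = 4 + 0.5×0 = 4; y[1] = 3 + 0.5×4 = 5.0; y[2] = 1 + 0.5×3 = 2.5; y[3] = 0 + 0.5×1 = 0.5. So y = [4, 5.0, 2.5, 0.5]

[4, 5.0, 2.5, 0.5]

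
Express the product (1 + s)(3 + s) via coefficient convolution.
Ascending coefficients: a = [1, 1], b = [3, 1]. c[0] = 1×3 = 3; c[1] = 1×1 + 1×3 = 4; c[2] = 1×1 = 1. Result coefficients: [3, 4, 1] → 3 + 4s + s^2

3 + 4s + s^2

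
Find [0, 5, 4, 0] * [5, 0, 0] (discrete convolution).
y[0] = 0×5 = 0; y[1] = 0×0 + 5×5 = 25; y[2] = 0×0 + 5×0 + 4×5 = 20; y[3] = 5×0 + 4×0 + 0×5 = 0; y[4] = 4×0 + 0×0 = 0; y[5] = 0×0 = 0

[0, 25, 20, 0, 0, 0]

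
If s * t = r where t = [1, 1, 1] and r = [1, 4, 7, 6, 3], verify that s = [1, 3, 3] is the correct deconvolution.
Forward-compute [1, 3, 3] * [1, 1, 1]: r[0] = 1×1 = 1; r[1] = 1×1 + 3×1 = 4; r[2] = 1×1 + 3×1 + 3×1 = 7; r[3] = 3×1 + 3×1 = 6; r[4] = 3×1 = 3 → [1, 4, 7, 6, 3]. Matches given r = [1, 4, 7, 6, 3], so verified.

Verified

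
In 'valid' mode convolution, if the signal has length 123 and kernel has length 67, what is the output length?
'Valid' mode counts only positions where the kernel fully overlaps the signal: m - n + 1 = 123 - 67 + 1 = 57

57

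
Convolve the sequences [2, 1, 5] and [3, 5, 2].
y[0] = 2×3 = 6; y[1] = 2×5 + 1×3 = 13; y[2] = 2×2 + 1×5 + 5×3 = 24; y[3] = 1×2 + 5×5 = 27; y[4] = 5×2 = 10

[6, 13, 24, 27, 10]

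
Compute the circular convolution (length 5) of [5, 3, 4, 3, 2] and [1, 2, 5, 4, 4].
Use y[k] = Σ_j a[j]·b[(k-j) mod 5]. y[0] = 5×1 + 3×4 + 4×4 + 3×5 + 2×2 = 52; y[1] = 5×2 + 3×1 + 4×4 + 3×4 + 2×5 = 51; y[2] = 5×5 + 3×2 + 4×1 + 3×4 + 2×4 = 55; y[3] = 5×4 + 3×5 + 4×2 + 3×1 + 2×4 = 54; y[4] = 5×4 + 3×4 + 4×5 + 3×2 + 2×1 = 60. Result: [52, 51, 55, 54, 60]

[52, 51, 55, 54, 60]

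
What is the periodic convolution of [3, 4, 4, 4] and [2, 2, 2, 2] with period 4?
Use y[k] = Σ_j a[j]·b[(k-j) mod 4]. y[0] = 3×2 + 4×2 + 4×2 + 4×2 = 30; y[1] = 3×2 + 4×2 + 4×2 + 4×2 = 30; y[2] = 3×2 + 4×2 + 4×2 + 4×2 = 30; y[3] = 3×2 + 4×2 + 4×2 + 4×2 = 30. Result: [30, 30, 30, 30]

[30, 30, 30, 30]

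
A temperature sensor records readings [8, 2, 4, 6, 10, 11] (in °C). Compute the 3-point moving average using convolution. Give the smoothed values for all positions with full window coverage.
3-point moving average kernel = [1, 1, 1]. Apply in 'valid' mode (full window coverage): avg[0] = (8 + 2 + 4) / 3 = 4.67; avg[1] = (2 + 4 + 6) / 3 = 4.0; avg[2] = (4 + 6 + 10) / 3 = 6.67; avg[3] = (6 + 10 + 11) / 3 = 9.0. Smoothed values: [4.67, 4.0, 6.67, 9.0]

[4.67, 4.0, 6.67, 9.0]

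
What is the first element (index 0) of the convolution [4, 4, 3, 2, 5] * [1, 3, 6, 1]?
Use y[k] = Σ_i a[i]·b[k-i] at k=0. y[0] = 4×1 = 4

4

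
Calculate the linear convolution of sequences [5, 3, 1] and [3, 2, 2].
y[0] = 5×3 = 15; y[1] = 5×2 + 3×3 = 19; y[2] = 5×2 + 3×2 + 1×3 = 19; y[3] = 3×2 + 1×2 = 8; y[4] = 1×2 = 2

[15, 19, 19, 8, 2]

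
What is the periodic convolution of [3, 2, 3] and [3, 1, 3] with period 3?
Use y[k] = Σ_j f[j]·g[(k-j) mod 3]. y[0] = 3×3 + 2×3 + 3×1 = 18; y[1] = 3×1 + 2×3 + 3×3 = 18; y[2] = 3×3 + 2×1 + 3×3 = 20. Result: [18, 18, 20]

[18, 18, 20]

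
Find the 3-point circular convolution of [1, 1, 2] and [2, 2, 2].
Use y[k] = Σ_j f[j]·g[(k-j) mod 3]. y[0] = 1×2 + 1×2 + 2×2 = 8; y[1] = 1×2 + 1×2 + 2×2 = 8; y[2] = 1×2 + 1×2 + 2×2 = 8. Result: [8, 8, 8]

[8, 8, 8]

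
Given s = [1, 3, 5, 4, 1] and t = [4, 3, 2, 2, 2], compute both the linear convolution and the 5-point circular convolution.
Linear: y_lin[0] = 1×4 = 4; y_lin[1] = 1×3 + 3×4 = 15; y_lin[2] = 1×2 + 3×3 + 5×4 = 31; y_lin[3] = 1×2 + 3×2 + 5×3 + 4×4 = 39; y_lin[4] = 1×2 + 3×2 + 5×2 + 4×3 + 1×4 = 34; y_lin[5] = 3×2 + 5×2 + 4×2 + 1×3 = 27; y_lin[6] = 5×2 + 4×2 + 1×2 = 20; y_lin[7] = 4×2 + 1×2 = 10; y_lin[8] = 1×2 = 2 → [4, 15, 31, 39, 34, 27, 20, 10, 2]. Circular (length 5): y[0] = 1×4 + 3×2 + 5×2 + 4×2 + 1×3 = 31; y[1] = 1×3 + 3×4 + 5×2 + 4×2 + 1×2 = 35; y[2] = 1×2 + 3×3 + 5×4 + 4×2 + 1×2 = 41; y[3] = 1×2 + 3×2 + 5×3 + 4×4 + 1×2 = 41; y[4] = 1×2 + 3×2 + 5×2 + 4×3 + 1×4 = 34 → [31, 35, 41, 41, 34]

Linear: [4, 15, 31, 39, 34, 27, 20, 10, 2], Circular: [31, 35, 41, 41, 34]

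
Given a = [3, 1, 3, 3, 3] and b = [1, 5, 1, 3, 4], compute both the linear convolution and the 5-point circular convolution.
Linear: y_lin[0] = 3×1 = 3; y_lin[1] = 3×5 + 1×1 = 16; y_lin[2] = 3×1 + 1×5 + 3×1 = 11; y_lin[3] = 3×3 + 1×1 + 3×5 + 3×1 = 28; y_lin[4] = 3×4 + 1×3 + 3×1 + 3×5 + 3×1 = 36; y_lin[5] = 1×4 + 3×3 + 3×1 + 3×5 = 31; y_lin[6] = 3×4 + 3×3 + 3×1 = 24; y_lin[7] = 3×4 + 3×3 = 21; y_lin[8] = 3×4 = 12 → [3, 16, 11, 28, 36, 31, 24, 21, 12]. Circular (length 5): y[0] = 3×1 + 1×4 + 3×3 + 3×1 + 3×5 = 34; y[1] = 3×5 + 1×1 + 3×4 + 3×3 + 3×1 = 40; y[2] = 3×1 + 1×5 + 3×1 + 3×4 + 3×3 = 32; y[3] = 3×3 + 1×1 + 3×5 + 3×1 + 3×4 = 40; y[4] = 3×4 + 1×3 + 3×1 + 3×5 + 3×1 = 36 → [34, 40, 32, 40, 36]

Linear: [3, 16, 11, 28, 36, 31, 24, 21, 12], Circular: [34, 40, 32, 40, 36]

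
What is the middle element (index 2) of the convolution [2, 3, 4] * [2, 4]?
Use y[k] = Σ_i a[i]·b[k-i] at k=2. y[2] = 3×4 + 4×2 = 20

20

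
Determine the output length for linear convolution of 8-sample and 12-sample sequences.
Linear/full convolution length: m + n - 1 = 8 + 12 - 1 = 19

19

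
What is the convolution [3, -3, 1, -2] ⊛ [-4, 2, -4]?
y[0] = 3×-4 = -12; y[1] = 3×2 + -3×-4 = 18; y[2] = 3×-4 + -3×2 + 1×-4 = -22; y[3] = -3×-4 + 1×2 + -2×-4 = 22; y[4] = 1×-4 + -2×2 = -8; y[5] = -2×-4 = 8

[-12, 18, -22, 22, -8, 8]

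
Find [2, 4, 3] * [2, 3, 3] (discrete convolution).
y[0] = 2×2 = 4; y[1] = 2×3 + 4×2 = 14; y[2] = 2×3 + 4×3 + 3×2 = 24; y[3] = 4×3 + 3×3 = 21; y[4] = 3×3 = 9

[4, 14, 24, 21, 9]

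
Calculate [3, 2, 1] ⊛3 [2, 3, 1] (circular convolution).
Use y[k] = Σ_j f[j]·g[(k-j) mod 3]. y[0] = 3×2 + 2×1 + 1×3 = 11; y[1] = 3×3 + 2×2 + 1×1 = 14; y[2] = 3×1 + 2×3 + 1×2 = 11. Result: [11, 14, 11]

[11, 14, 11]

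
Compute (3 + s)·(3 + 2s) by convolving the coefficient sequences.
Ascending coefficients: a = [3, 1], b = [3, 2]. c[0] = 3×3 = 9; c[1] = 3×2 + 1×3 = 9; c[2] = 1×2 = 2. Result coefficients: [9, 9, 2] → 9 + 9s + 2s^2

9 + 9s + 2s^2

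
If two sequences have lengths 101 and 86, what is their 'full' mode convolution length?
Linear/full convolution length: m + n - 1 = 101 + 86 - 1 = 186

186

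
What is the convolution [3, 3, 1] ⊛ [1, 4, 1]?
y[0] = 3×1 = 3; y[1] = 3×4 + 3×1 = 15; y[2] = 3×1 + 3×4 + 1×1 = 16; y[3] = 3×1 + 1×4 = 7; y[4] = 1×1 = 1

[3, 15, 16, 7, 1]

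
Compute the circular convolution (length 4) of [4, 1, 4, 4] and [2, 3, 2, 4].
Use y[k] = Σ_j s[j]·t[(k-j) mod 4]. y[0] = 4×2 + 1×4 + 4×2 + 4×3 = 32; y[1] = 4×3 + 1×2 + 4×4 + 4×2 = 38; y[2] = 4×2 + 1×3 + 4×2 + 4×4 = 35; y[3] = 4×4 + 1×2 + 4×3 + 4×2 = 38. Result: [32, 38, 35, 38]

[32, 38, 35, 38]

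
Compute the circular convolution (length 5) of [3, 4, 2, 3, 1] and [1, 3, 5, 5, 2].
Use y[k] = Σ_j a[j]·b[(k-j) mod 5]. y[0] = 3×1 + 4×2 + 2×5 + 3×5 + 1×3 = 39; y[1] = 3×3 + 4×1 + 2×2 + 3×5 + 1×5 = 37; y[2] = 3×5 + 4×3 + 2×1 + 3×2 + 1×5 = 40; y[3] = 3×5 + 4×5 + 2×3 + 3×1 + 1×2 = 46; y[4] = 3×2 + 4×5 + 2×5 + 3×3 + 1×1 = 46. Result: [39, 37, 40, 46, 46]

[39, 37, 40, 46, 46]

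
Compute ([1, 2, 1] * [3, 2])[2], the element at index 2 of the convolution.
Use y[k] = Σ_i a[i]·b[k-i] at k=2. y[2] = 2×2 + 1×3 = 7

7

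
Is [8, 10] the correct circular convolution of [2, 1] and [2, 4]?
Recompute circular convolution of [2, 1] and [2, 4]: y[0] = 2×2 + 1×4 = 8; y[1] = 2×4 + 1×2 = 10 → [8, 10]. Given [8, 10] matches, so answer: Yes

Yes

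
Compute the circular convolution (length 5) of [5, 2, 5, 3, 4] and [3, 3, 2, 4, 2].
Use y[k] = Σ_j a[j]·b[(k-j) mod 5]. y[0] = 5×3 + 2×2 + 5×4 + 3×2 + 4×3 = 57; y[1] = 5×3 + 2×3 + 5×2 + 3×4 + 4×2 = 51; y[2] = 5×2 + 2×3 + 5×3 + 3×2 + 4×4 = 53; y[3] = 5×4 + 2×2 + 5×3 + 3×3 + 4×2 = 56; y[4] = 5×2 + 2×4 + 5×2 + 3×3 + 4×3 = 49. Result: [57, 51, 53, 56, 49]

[57, 51, 53, 56, 49]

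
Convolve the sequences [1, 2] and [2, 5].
y[0] = 1×2 = 2; y[1] = 1×5 + 2×2 = 9; y[2] = 2×5 = 10

[2, 9, 10]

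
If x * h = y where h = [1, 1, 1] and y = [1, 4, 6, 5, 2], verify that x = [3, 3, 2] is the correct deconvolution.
Forward-compute [3, 3, 2] * [1, 1, 1]: y[0] = 3×1 = 3; y[1] = 3×1 + 3×1 = 6; y[2] = 3×1 + 3×1 + 2×1 = 8; y[3] = 3×1 + 2×1 = 5; y[4] = 2×1 = 2 → [3, 6, 8, 5, 2]. Does not match given y = [1, 4, 6, 5, 2].

Not verified. [3, 3, 2] * [1, 1, 1] = [3, 6, 8, 5, 2], which differs from [1, 4, 6, 5, 2] at index 0.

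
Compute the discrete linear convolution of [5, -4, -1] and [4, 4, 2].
y[0] = 5×4 = 20; y[1] = 5×4 + -4×4 = 4; y[2] = 5×2 + -4×4 + -1×4 = -10; y[3] = -4×2 + -1×4 = -12; y[4] = -1×2 = -2

[20, 4, -10, -12, -2]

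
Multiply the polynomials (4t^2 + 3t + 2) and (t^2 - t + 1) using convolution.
Ascending coefficients: a = [2, 3, 4], b = [1, -1, 1]. c[0] = 2×1 = 2; c[1] = 2×-1 + 3×1 = 1; c[2] = 2×1 + 3×-1 + 4×1 = 3; c[3] = 3×1 + 4×-1 = -1; c[4] = 4×1 = 4. Result coefficients: [2, 1, 3, -1, 4] → 4t^4 - t^3 + 3t^2 + t + 2

4t^4 - t^3 + 3t^2 + t + 2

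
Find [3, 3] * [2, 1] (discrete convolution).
y[0] = 3×2 = 6; y[1] = 3×1 + 3×2 = 9; y[2] = 3×1 = 3

[6, 9, 3]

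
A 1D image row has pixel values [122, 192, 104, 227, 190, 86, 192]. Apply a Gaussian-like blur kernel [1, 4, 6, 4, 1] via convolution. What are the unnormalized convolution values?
Convolve image row [122, 192, 104, 227, 190, 86, 192] with kernel [1, 4, 6, 4, 1]: y[0] = 122×1 = 122; y[1] = 122×4 + 192×1 = 680; y[2] = 122×6 + 192×4 + 104×1 = 1604; y[3] = 122×4 + 192×6 + 104×4 + 227×1 = 2283; y[4] = 122×1 + 192×4 + 104×6 + 227×4 + 190×1 = 2612; y[5] = 192×1 + 104×4 + 227×6 + 190×4 + 86×1 = 2816; y[6] = 104×1 + 227×4 + 190×6 + 86×4 + 192×1 = 2688; y[7] = 227×1 + 190×4 + 86×6 + 192×4 = 2271; y[8] = 190×1 + 86×4 + 192×6 = 1686; y[9] = 86×1 + 192×4 = 854; y[10] = 192×1 = 192 → [122, 680, 1604, 2283, 2612, 2816, 2688, 2271, 1686, 854, 192]. Normalization factor = sum(kernel) = 16.

[122, 680, 1604, 2283, 2612, 2816, 2688, 2271, 1686, 854, 192]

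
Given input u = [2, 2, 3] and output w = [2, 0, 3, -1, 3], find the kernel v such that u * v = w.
Output length 5 = len(u) + len(v) - 1 ⇒ len(v) = 3. Solve v forward using v[k] = (w[k] - Σ_{i≥1} u[i]·v[k-i]) / u[0]: v[0] = w[0] / u[0] = 2 / 2 = 1; v[1] = (w[1] - 2×1) / u[0] = (0 - 2×1) / 2 = -1; v[2] = (w[2] - 2×-1 - 3×1) / u[0] = (3 - 2×-1 - 3×1) / 2 = 1. So v = [1, -1, 1]. Forward-check [2, 2, 3] * [1, -1, 1]: w[0] = 2×1 = 2; w[1] = 2×-1 + 2×1 = 0; w[2] = 2×1 + 2×-1 + 3×1 = 3; w[3] = 2×1 + 3×-1 = -1; w[4] = 3×1 = 3 → [2, 0, 3, -1, 3] ✓

[1, -1, 1]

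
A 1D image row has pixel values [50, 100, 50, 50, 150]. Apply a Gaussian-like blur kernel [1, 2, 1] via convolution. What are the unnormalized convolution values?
Convolve image row [50, 100, 50, 50, 150] with kernel [1, 2, 1]: y[0] = 50×1 = 50; y[1] = 50×2 + 100×1 = 200; y[2] = 50×1 + 100×2 + 50×1 = 300; y[3] = 100×1 + 50×2 + 50×1 = 250; y[4] = 50×1 + 50×2 + 150×1 = 300; y[5] = 50×1 + 150×2 = 350; y[6] = 150×1 = 150 → [50, 200, 300, 250, 300, 350, 150]. Normalization factor = sum(kernel) = 4.

[50, 200, 300, 250, 300, 350, 150]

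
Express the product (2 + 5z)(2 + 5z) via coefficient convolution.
Ascending coefficients: a = [2, 5], b = [2, 5]. c[0] = 2×2 = 4; c[1] = 2×5 + 5×2 = 20; c[2] = 5×5 = 25. Result coefficients: [4, 20, 25] → 4 + 20z + 25z^2

4 + 20z + 25z^2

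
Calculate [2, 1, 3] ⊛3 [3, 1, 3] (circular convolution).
Use y[k] = Σ_j a[j]·b[(k-j) mod 3]. y[0] = 2×3 + 1×3 + 3×1 = 12; y[1] = 2×1 + 1×3 + 3×3 = 14; y[2] = 2×3 + 1×1 + 3×3 = 16. Result: [12, 14, 16]

[12, 14, 16]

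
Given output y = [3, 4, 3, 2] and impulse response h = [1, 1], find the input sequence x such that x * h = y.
Deconvolve y=[3, 4, 3, 2] by h=[1, 1]. Since h[0]=1, solve forward: x[0] = y[0] / 1 = 3; x[1] = (y[1] - 3×1) / 1 = 1; x[2] = (y[2] - 1×1) / 1 = 2. So x = [3, 1, 2]. Check by forward convolution: y[0] = 3×1 = 3; y[1] = 3×1 + 1×1 = 4; y[2] = 1×1 + 2×1 = 3; y[3] = 2×1 = 2

[3, 1, 2]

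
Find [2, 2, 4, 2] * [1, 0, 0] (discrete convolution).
y[0] = 2×1 = 2; y[1] = 2×0 + 2×1 = 2; y[2] = 2×0 + 2×0 + 4×1 = 4; y[3] = 2×0 + 4×0 + 2×1 = 2; y[4] = 4×0 + 2×0 = 0; y[5] = 2×0 = 0

[2, 2, 4, 2, 0, 0]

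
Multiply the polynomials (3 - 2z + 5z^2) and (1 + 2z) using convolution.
Ascending coefficients: a = [3, -2, 5], b = [1, 2]. c[0] = 3×1 = 3; c[1] = 3×2 + -2×1 = 4; c[2] = -2×2 + 5×1 = 1; c[3] = 5×2 = 10. Result coefficients: [3, 4, 1, 10] → 3 + 4z + z^2 + 10z^3

3 + 4z + z^2 + 10z^3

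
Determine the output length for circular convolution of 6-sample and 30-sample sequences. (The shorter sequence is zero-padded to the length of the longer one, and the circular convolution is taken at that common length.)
Circular convolution (zero-padding the shorter input) has length max(m, n) = max(6, 30) = 30

30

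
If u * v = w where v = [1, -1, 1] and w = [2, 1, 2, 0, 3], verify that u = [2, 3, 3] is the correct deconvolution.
Forward-compute [2, 3, 3] * [1, -1, 1]: w[0] = 2×1 = 2; w[1] = 2×-1 + 3×1 = 1; w[2] = 2×1 + 3×-1 + 3×1 = 2; w[3] = 3×1 + 3×-1 = 0; w[4] = 3×1 = 3 → [2, 1, 2, 0, 3]. Matches given w = [2, 1, 2, 0, 3], so verified.

Verified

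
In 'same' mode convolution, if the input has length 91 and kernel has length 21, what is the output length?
'Same' mode returns an output with the same length as the input: 91

91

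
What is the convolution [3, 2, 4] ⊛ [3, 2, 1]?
y[0] = 3×3 = 9; y[1] = 3×2 + 2×3 = 12; y[2] = 3×1 + 2×2 + 4×3 = 19; y[3] = 2×1 + 4×2 = 10; y[4] = 4×1 = 4

[9, 12, 19, 10, 4]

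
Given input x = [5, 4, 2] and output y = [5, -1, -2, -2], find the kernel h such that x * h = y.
Output length 4 = len(x) + len(h) - 1 ⇒ len(h) = 2. Solve h forward using h[k] = (y[k] - Σ_{i≥1} x[i]·h[k-i]) / x[0]: h[0] = y[0] / x[0] = 5 / 5 = 1; h[1] = (y[1] - 4×1) / x[0] = (-1 - 4×1) / 5 = -1. So h = [1, -1]. Forward-check [5, 4, 2] * [1, -1]: y[0] = 5×1 = 5; y[1] = 5×-1 + 4×1 = -1; y[2] = 4×-1 + 2×1 = -2; y[3] = 2×-1 = -2 → [5, -1, -2, -2] ✓

[1, -1]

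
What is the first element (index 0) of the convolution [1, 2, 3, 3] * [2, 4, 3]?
Use y[k] = Σ_i a[i]·b[k-i] at k=0. y[0] = 1×2 = 2

2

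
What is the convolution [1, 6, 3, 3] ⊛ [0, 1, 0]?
y[0] = 1×0 = 0; y[1] = 1×1 + 6×0 = 1; y[2] = 1×0 + 6×1 + 3×0 = 6; y[3] = 6×0 + 3×1 + 3×0 = 3; y[4] = 3×0 + 3×1 = 3; y[5] = 3×0 = 0

[0, 1, 6, 3, 3, 0]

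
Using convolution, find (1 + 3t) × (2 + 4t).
Ascending coefficients: a = [1, 3], b = [2, 4]. c[0] = 1×2 = 2; c[1] = 1×4 + 3×2 = 10; c[2] = 3×4 = 12. Result coefficients: [2, 10, 12] → 2 + 10t + 12t^2

2 + 10t + 12t^2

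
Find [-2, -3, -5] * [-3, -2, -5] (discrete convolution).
y[0] = -2×-3 = 6; y[1] = -2×-2 + -3×-3 = 13; y[2] = -2×-5 + -3×-2 + -5×-3 = 31; y[3] = -3×-5 + -5×-2 = 25; y[4] = -5×-5 = 25

[6, 13, 31, 25, 25]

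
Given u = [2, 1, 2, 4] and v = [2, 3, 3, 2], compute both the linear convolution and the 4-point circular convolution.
Linear: y_lin[0] = 2×2 = 4; y_lin[1] = 2×3 + 1×2 = 8; y_lin[2] = 2×3 + 1×3 + 2×2 = 13; y_lin[3] = 2×2 + 1×3 + 2×3 + 4×2 = 21; y_lin[4] = 1×2 + 2×3 + 4×3 = 20; y_lin[5] = 2×2 + 4×3 = 16; y_lin[6] = 4×2 = 8 → [4, 8, 13, 21, 20, 16, 8]. Circular (length 4): y[0] = 2×2 + 1×2 + 2×3 + 4×3 = 24; y[1] = 2×3 + 1×2 + 2×2 + 4×3 = 24; y[2] = 2×3 + 1×3 + 2×2 + 4×2 = 21; y[3] = 2×2 + 1×3 + 2×3 + 4×2 = 21 → [24, 24, 21, 21]

Linear: [4, 8, 13, 21, 20, 16, 8], Circular: [24, 24, 21, 21]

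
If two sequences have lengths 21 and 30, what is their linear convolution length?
Linear/full convolution length: m + n - 1 = 21 + 30 - 1 = 50

50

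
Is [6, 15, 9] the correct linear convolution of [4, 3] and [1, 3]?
Recompute linear convolution of [4, 3] and [1, 3]: y[0] = 4×1 = 4; y[1] = 4×3 + 3×1 = 15; y[2] = 3×3 = 9 → [4, 15, 9]. Compare to given [6, 15, 9]: they differ at index 0: given 6, correct 4, so answer: No

No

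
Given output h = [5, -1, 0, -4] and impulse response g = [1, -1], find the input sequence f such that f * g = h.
Deconvolve h=[5, -1, 0, -4] by g=[1, -1]. Since g[0]=1, solve forward: f[0] = h[0] / 1 = 5; f[1] = (h[1] - 5×-1) / 1 = 4; f[2] = (h[2] - 4×-1) / 1 = 4. So f = [5, 4, 4]. Check by forward convolution: h[0] = 5×1 = 5; h[1] = 5×-1 + 4×1 = -1; h[2] = 4×-1 + 4×1 = 0; h[3] = 4×-1 = -4

[5, 4, 4]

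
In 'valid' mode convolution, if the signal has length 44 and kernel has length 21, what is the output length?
'Valid' mode counts only positions where the kernel fully overlaps the signal: m - n + 1 = 44 - 21 + 1 = 24

24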